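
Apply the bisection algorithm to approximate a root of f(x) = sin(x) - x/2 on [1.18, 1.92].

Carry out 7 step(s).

f(x) = sin(x) - x/2
Initial interval: [1.18, 1.92]

Iteration 1:
  c_1 = (1.180000 + 1.920000)/2 = 1.550000
  f(c_1) = f(1.550000) = 0.224784
  f(a) × f(c) ≥ 0, new interval: [1.550000, 1.920000]
Iteration 2:
  c_2 = (1.550000 + 1.920000)/2 = 1.735000
  f(c_2) = f(1.735000) = 0.119049
  f(a) × f(c) ≥ 0, new interval: [1.735000, 1.920000]
Iteration 3:
  c_3 = (1.735000 + 1.920000)/2 = 1.827500
  f(c_3) = f(1.827500) = 0.053482
  f(a) × f(c) ≥ 0, new interval: [1.827500, 1.920000]
Iteration 4:
  c_4 = (1.827500 + 1.920000)/2 = 1.873750
  f(c_4) = f(1.873750) = 0.017584
  f(a) × f(c) ≥ 0, new interval: [1.873750, 1.920000]
Iteration 5:
  c_5 = (1.873750 + 1.920000)/2 = 1.896875
  f(c_5) = f(1.896875) = -0.001132
  f(a) × f(c) < 0, new interval: [1.873750, 1.896875]
Iteration 6:
  c_6 = (1.873750 + 1.896875)/2 = 1.885312
  f(c_6) = f(1.885312) = 0.008290
  f(a) × f(c) ≥ 0, new interval: [1.885312, 1.896875]
Iteration 7:
  c_7 = (1.885312 + 1.896875)/2 = 1.891094
  f(c_7) = f(1.891094) = 0.003595
  f(a) × f(c) ≥ 0, new interval: [1.891094, 1.896875]

After 7 iteration(s), the approximation is c_7 = 1.891094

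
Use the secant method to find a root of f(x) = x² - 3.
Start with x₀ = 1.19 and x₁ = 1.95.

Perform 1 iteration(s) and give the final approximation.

f(x) = x² - 3
x₀ = 1.19, x₁ = 1.95

Secant formula: x_{n+1} = x_n - f(x_n)(x_n - x_{n-1})/(f(x_n) - f(x_{n-1}))

Iteration 1:
  f(1.190000) = -1.583900
  f(1.950000) = 0.802500
  x_2 = 1.950000 - 0.802500×(1.950000 - 1.190000)/(0.802500 - (-1.583900))
       = 1.694427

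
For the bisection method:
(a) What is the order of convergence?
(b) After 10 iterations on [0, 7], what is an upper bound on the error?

(a) Bisection has linear (order 1) convergence; the error is halved each step.

(b) Error bound = (b-a)/2^n = (7 - 0)/2^{10}
    = 7/2^{10}

(a) 1 (linear); (b) error ≤ 6.84e-03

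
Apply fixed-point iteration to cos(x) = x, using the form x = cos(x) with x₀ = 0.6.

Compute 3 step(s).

Equation: cos(x) = x
Fixed-point form: x = cos(x)
x₀ = 0.6

x_1 = g(0.600000) = 0.825336
x_2 = g(0.825336) = 0.678310
x_3 = g(0.678310) = 0.778634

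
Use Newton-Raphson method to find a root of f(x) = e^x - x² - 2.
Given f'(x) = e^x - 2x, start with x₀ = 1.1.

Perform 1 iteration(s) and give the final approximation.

f(x) = e^x - x² - 2
f'(x) = e^x - 2x
x₀ = 1.1

Newton-Raphson formula: x_{n+1} = x_n - f(x_n)/f'(x_n)

Iteration 1:
  f(1.100000) = -0.205834
  f'(1.100000) = 0.804166
  x_1 = 1.100000 - (-0.205834)/0.804166 = 1.355960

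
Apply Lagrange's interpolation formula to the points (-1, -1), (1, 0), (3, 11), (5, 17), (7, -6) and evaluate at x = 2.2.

Lagrange interpolation formula:
P(x) = Σ yᵢ × Lᵢ(x)
where Lᵢ(x) = Π_{j≠i} (x - xⱼ)/(xᵢ - xⱼ)

L_0(2.2) = (2.2 - 1)/(-1 - 1) × (2.2 - 3)/(-1 - 3) × (2.2 - 5)/(-1 - 5) × (2.2 - 7)/(-1 - 7) = -0.033600
L_1(2.2) = (2.2 - (-1))/(1 - (-1)) × (2.2 - 3)/(1 - 3) × (2.2 - 5)/(1 - 5) × (2.2 - 7)/(1 - 7) = 0.358400
L_2(2.2) = (2.2 - (-1))/(3 - (-1)) × (2.2 - 1)/(3 - 1) × (2.2 - 5)/(3 - 5) × (2.2 - 7)/(3 - 7) = 0.806400
L_3(2.2) = (2.2 - (-1))/(5 - (-1)) × (2.2 - 1)/(5 - 1) × (2.2 - 3)/(5 - 3) × (2.2 - 7)/(5 - 7) = -0.153600
L_4(2.2) = (2.2 - (-1))/(7 - (-1)) × (2.2 - 1)/(7 - 1) × (2.2 - 3)/(7 - 3) × (2.2 - 5)/(7 - 5) = 0.022400

P(2.2) = (-1)×L_0(2.2) + 0×L_1(2.2) + 11×L_2(2.2) + 17×L_3(2.2) + (-6)×L_4(2.2)
P(2.2) = 6.158400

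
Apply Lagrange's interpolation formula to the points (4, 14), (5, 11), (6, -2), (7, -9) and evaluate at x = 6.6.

Lagrange interpolation formula:
P(x) = Σ yᵢ × Lᵢ(x)
where Lᵢ(x) = Π_{j≠i} (x - xⱼ)/(xᵢ - xⱼ)

L_0(6.6) = (6.6 - 5)/(4 - 5) × (6.6 - 6)/(4 - 6) × (6.6 - 7)/(4 - 7) = 0.064000
L_1(6.6) = (6.6 - 4)/(5 - 4) × (6.6 - 6)/(5 - 6) × (6.6 - 7)/(5 - 7) = -0.312000
L_2(6.6) = (6.6 - 4)/(6 - 4) × (6.6 - 5)/(6 - 5) × (6.6 - 7)/(6 - 7) = 0.832000
L_3(6.6) = (6.6 - 4)/(7 - 4) × (6.6 - 5)/(7 - 5) × (6.6 - 6)/(7 - 6) = 0.416000

P(6.6) = 14×L_0(6.6) + 11×L_1(6.6) + (-2)×L_2(6.6) + (-9)×L_3(6.6)
P(6.6) = -7.944000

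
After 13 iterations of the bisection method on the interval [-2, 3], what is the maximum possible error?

Bisection error bound: |error| ≤ (b-a)/2^n
|error| ≤ (3 - (-2))/2^13 = 5/2^13
|error| ≤ 0.0006103516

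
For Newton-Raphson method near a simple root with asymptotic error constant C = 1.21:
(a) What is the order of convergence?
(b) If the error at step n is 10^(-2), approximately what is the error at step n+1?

(a) Newton-Raphson has quadratic (order 2) convergence near simple roots.
    This means |e_{n+1}| ≈ C|e_n|².

(b) With |e_n| = 10^(-2) and C = 1.21:
    |e_{n+1}| ≈ 1.21 × (10^(-2))² = 1.21 × 10^(-4)

(a) 2 (quadratic); (b) |e_{n+1}| ≈ 1.210e-04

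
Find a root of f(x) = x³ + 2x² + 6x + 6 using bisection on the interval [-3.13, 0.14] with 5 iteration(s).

f(x) = x³ + 2x² + 6x + 6
Initial interval: [-3.13, 0.14]

Iteration 1:
  c_1 = (-3.130000 + 0.140000)/2 = -1.495000
  f(c_1) = f(-1.495000) = -1.841312
  f(a) × f(c) ≥ 0, new interval: [-1.495000, 0.140000]
Iteration 2:
  c_2 = (-1.495000 + 0.140000)/2 = -0.677500
  f(c_2) = f(-0.677500) = 2.542036
  f(a) × f(c) < 0, new interval: [-1.495000, -0.677500]
Iteration 3:
  c_3 = (-1.495000 + (-0.677500))/2 = -1.086250
  f(c_3) = f(-1.086250) = 0.560669
  f(a) × f(c) < 0, new interval: [-1.495000, -1.086250]
Iteration 4:
  c_4 = (-1.495000 + (-1.086250))/2 = -1.290625
  f(c_4) = f(-1.290625) = -0.562135
  f(a) × f(c) ≥ 0, new interval: [-1.290625, -1.086250]
Iteration 5:
  c_5 = (-1.290625 + (-1.086250))/2 = -1.188438
  f(c_5) = f(-1.188438) = 0.015613
  f(a) × f(c) < 0, new interval: [-1.290625, -1.188438]

After 5 iteration(s), the approximation is c_5 = -1.188438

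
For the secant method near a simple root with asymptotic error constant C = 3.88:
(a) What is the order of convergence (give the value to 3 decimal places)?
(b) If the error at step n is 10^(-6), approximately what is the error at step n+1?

(a) Secant method has superlinear convergence with order φ = (1+√5)/2 ≈ 1.618.
    This means |e_{n+1}| ≈ C|e_n|^1.618.

(b) With |e_n| = 10^(-6) and C = 3.88:
    |e_{n+1}| ≈ 3.88 × (10^(-6))^1.618 = 3.88 × 10^(-9.71)

(a) ≈ 1.618 (golden ratio); (b) |e_{n+1}| ≈ 7.597e-10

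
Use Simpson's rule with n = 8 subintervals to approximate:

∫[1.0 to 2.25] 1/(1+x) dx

f(x) = 1/(1+x)
a = 1.0, b = 2.25, n = 8
h = (b - a)/n = 0.156250

Simpson's rule: (h/3)[f(x₀) + 4f(x₁) + 2f(x₂) + ... + f(xₙ)]

x_0 = 1.0000, f(x_0) = 0.500000, coefficient = 1
x_1 = 1.1562, f(x_1) = 0.463768, coefficient = 4
x_2 = 1.3125, f(x_2) = 0.432432, coefficient = 2
x_3 = 1.4688, f(x_3) = 0.405063, coefficient = 4
x_4 = 1.6250, f(x_4) = 0.380952, coefficient = 2
x_5 = 1.7812, f(x_5) = 0.359551, coefficient = 4
x_6 = 1.9375, f(x_6) = 0.340426, coefficient = 2
x_7 = 2.0938, f(x_7) = 0.323232, coefficient = 4
x_8 = 2.2500, f(x_8) = 0.307692, coefficient = 1

I ≈ (0.156250/3) × 9.321770 = 0.485509
Exact value: 0.485508
Error: 0.000001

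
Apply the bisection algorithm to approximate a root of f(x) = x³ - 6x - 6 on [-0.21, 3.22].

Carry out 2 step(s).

f(x) = x³ - 6x - 6
Initial interval: [-0.21, 3.22]

Iteration 1:
  c_1 = (-0.210000 + 3.220000)/2 = 1.505000
  f(c_1) = f(1.505000) = -11.621137
  f(a) × f(c) ≥ 0, new interval: [1.505000, 3.220000]
Iteration 2:
  c_2 = (1.505000 + 3.220000)/2 = 2.362500
  f(c_2) = f(2.362500) = -6.988928
  f(a) × f(c) ≥ 0, new interval: [2.362500, 3.220000]

After 2 iteration(s), the approximation is c_2 = 2.362500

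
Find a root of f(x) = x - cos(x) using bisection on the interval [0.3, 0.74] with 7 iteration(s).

f(x) = x - cos(x)
Initial interval: [0.3, 0.74]

Iteration 1:
  c_1 = (0.300000 + 0.740000)/2 = 0.520000
  f(c_1) = f(0.520000) = -0.347819
  f(a) × f(c) ≥ 0, new interval: [0.520000, 0.740000]
Iteration 2:
  c_2 = (0.520000 + 0.740000)/2 = 0.630000
  f(c_2) = f(0.630000) = -0.178028
  f(a) × f(c) ≥ 0, new interval: [0.630000, 0.740000]
Iteration 3:
  c_3 = (0.630000 + 0.740000)/2 = 0.685000
  f(c_3) = f(0.685000) = -0.089419
  f(a) × f(c) ≥ 0, new interval: [0.685000, 0.740000]
Iteration 4:
  c_4 = (0.685000 + 0.740000)/2 = 0.712500
  f(c_4) = f(0.712500) = -0.044230
  f(a) × f(c) ≥ 0, new interval: [0.712500, 0.740000]
Iteration 5:
  c_5 = (0.712500 + 0.740000)/2 = 0.726250
  f(c_5) = f(0.726250) = -0.021420
  f(a) × f(c) ≥ 0, new interval: [0.726250, 0.740000]
Iteration 6:
  c_6 = (0.726250 + 0.740000)/2 = 0.733125
  f(c_6) = f(0.733125) = -0.009962
  f(a) × f(c) ≥ 0, new interval: [0.733125, 0.740000]
Iteration 7:
  c_7 = (0.733125 + 0.740000)/2 = 0.736563
  f(c_7) = f(0.736563) = -0.004220
  f(a) × f(c) ≥ 0, new interval: [0.736563, 0.740000]

After 7 iteration(s), the approximation is c_7 = 0.736563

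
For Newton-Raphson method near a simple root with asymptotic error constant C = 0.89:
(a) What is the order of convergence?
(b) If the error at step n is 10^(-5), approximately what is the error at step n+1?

(a) Newton-Raphson has quadratic (order 2) convergence near simple roots.
    This means |e_{n+1}| ≈ C|e_n|².

(b) With |e_n| = 10^(-5) and C = 0.89:
    |e_{n+1}| ≈ 0.89 × (10^(-5))² = 0.89 × 10^(-10)

(a) 2 (quadratic); (b) |e_{n+1}| ≈ 8.900e-11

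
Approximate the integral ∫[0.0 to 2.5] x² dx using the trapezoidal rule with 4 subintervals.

f(x) = x²
a = 0.0, b = 2.5, n = 4
h = (b - a)/n = 0.625000

Trapezoidal rule: (h/2)[f(x₀) + 2f(x₁) + 2f(x₂) + ... + f(xₙ)]

x_0 = 0.0000, f(x_0) = 0.000000, coefficient = 1
x_1 = 0.6250, f(x_1) = 0.390625, coefficient = 2
x_2 = 1.2500, f(x_2) = 1.562500, coefficient = 2
x_3 = 1.8750, f(x_3) = 3.515625, coefficient = 2
x_4 = 2.5000, f(x_4) = 6.250000, coefficient = 1

I ≈ (0.625000/2) × 17.187500 = 5.371094
Exact value: 5.208333
Error: 0.162760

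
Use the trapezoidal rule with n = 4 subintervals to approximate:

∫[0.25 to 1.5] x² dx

f(x) = x²
a = 0.25, b = 1.5, n = 4
h = (b - a)/n = 0.312500

Trapezoidal rule: (h/2)[f(x₀) + 2f(x₁) + 2f(x₂) + ... + f(xₙ)]

x_0 = 0.2500, f(x_0) = 0.062500, coefficient = 1
x_1 = 0.5625, f(x_1) = 0.316406, coefficient = 2
x_2 = 0.8750, f(x_2) = 0.765625, coefficient = 2
x_3 = 1.1875, f(x_3) = 1.410156, coefficient = 2
x_4 = 1.5000, f(x_4) = 2.250000, coefficient = 1

I ≈ (0.312500/2) × 7.296875 = 1.140137
Exact value: 1.119792
Error: 0.020345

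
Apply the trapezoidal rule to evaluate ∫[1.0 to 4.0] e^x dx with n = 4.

f(x) = e^x
a = 1.0, b = 4.0, n = 4
h = (b - a)/n = 0.750000

Trapezoidal rule: (h/2)[f(x₀) + 2f(x₁) + 2f(x₂) + ... + f(xₙ)]

x_0 = 1.0000, f(x_0) = 2.718282, coefficient = 1
x_1 = 1.7500, f(x_1) = 5.754603, coefficient = 2
x_2 = 2.5000, f(x_2) = 12.182494, coefficient = 2
x_3 = 3.2500, f(x_3) = 25.790340, coefficient = 2
x_4 = 4.0000, f(x_4) = 54.598150, coefficient = 1

I ≈ (0.750000/2) × 144.771305 = 54.289239
Exact value: 51.879868
Error: 2.409371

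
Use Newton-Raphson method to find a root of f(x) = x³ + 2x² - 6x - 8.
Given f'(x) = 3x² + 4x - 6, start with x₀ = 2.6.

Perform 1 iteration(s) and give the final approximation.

f(x) = x³ + 2x² - 6x - 8
f'(x) = 3x² + 4x - 6
x₀ = 2.6

Newton-Raphson formula: x_{n+1} = x_n - f(x_n)/f'(x_n)

Iteration 1:
  f(2.600000) = 7.496000
  f'(2.600000) = 24.680000
  x_1 = 2.600000 - 7.496000/24.680000 = 2.296272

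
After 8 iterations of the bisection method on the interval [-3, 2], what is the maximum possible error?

Bisection error bound: |error| ≤ (b-a)/2^n
|error| ≤ (2 - (-3))/2^8 = 5/2^8
|error| ≤ 0.0195312500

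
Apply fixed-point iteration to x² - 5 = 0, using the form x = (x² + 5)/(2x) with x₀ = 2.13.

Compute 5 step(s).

Equation: x² - 5 = 0
Fixed-point form: x = (x² + 5)/(2x)
x₀ = 2.13

x_1 = g(2.130000) = 2.238709
x_2 = g(2.238709) = 2.236070
x_3 = g(2.236070) = 2.236068
x_4 = g(2.236068) = 2.236068
x_5 = g(2.236068) = 2.236068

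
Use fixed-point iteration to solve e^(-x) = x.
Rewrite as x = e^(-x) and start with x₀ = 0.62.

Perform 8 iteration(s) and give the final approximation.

Equation: e^(-x) = x
Fixed-point form: x = e^(-x)
x₀ = 0.62

x_1 = g(0.620000) = 0.537944
x_2 = g(0.537944) = 0.583947
x_3 = g(0.583947) = 0.557693
x_4 = g(0.557693) = 0.572529
x_5 = g(0.572529) = 0.564097
x_6 = g(0.564097) = 0.568873
x_7 = g(0.568873) = 0.566163
x_8 = g(0.566163) = 0.567700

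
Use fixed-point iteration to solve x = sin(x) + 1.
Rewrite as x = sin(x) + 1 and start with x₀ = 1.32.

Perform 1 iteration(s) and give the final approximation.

Equation: x = sin(x) + 1
Fixed-point form: x = sin(x) + 1
x₀ = 1.32

x_1 = g(1.320000) = 1.968715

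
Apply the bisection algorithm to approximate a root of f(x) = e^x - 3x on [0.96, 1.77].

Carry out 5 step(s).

f(x) = e^x - 3x
Initial interval: [0.96, 1.77]

Iteration 1:
  c_1 = (0.960000 + 1.770000)/2 = 1.365000
  f(c_1) = f(1.365000) = -0.179277
  f(a) × f(c) ≥ 0, new interval: [1.365000, 1.770000]
Iteration 2:
  c_2 = (1.365000 + 1.770000)/2 = 1.567500
  f(c_2) = f(1.567500) = 0.092147
  f(a) × f(c) < 0, new interval: [1.365000, 1.567500]
Iteration 3:
  c_3 = (1.365000 + 1.567500)/2 = 1.466250
  f(c_3) = f(1.466250) = -0.065794
  f(a) × f(c) ≥ 0, new interval: [1.466250, 1.567500]
Iteration 4:
  c_4 = (1.466250 + 1.567500)/2 = 1.516875
  f(c_4) = f(1.516875) = 0.007334
  f(a) × f(c) < 0, new interval: [1.466250, 1.516875]
Iteration 5:
  c_5 = (1.466250 + 1.516875)/2 = 1.491563
  f(c_5) = f(1.491563) = -0.030654
  f(a) × f(c) ≥ 0, new interval: [1.491563, 1.516875]

After 5 iteration(s), the approximation is c_5 = 1.491563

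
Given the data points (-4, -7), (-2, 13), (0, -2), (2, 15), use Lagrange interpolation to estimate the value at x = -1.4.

Lagrange interpolation formula:
P(x) = Σ yᵢ × Lᵢ(x)
where Lᵢ(x) = Π_{j≠i} (x - xⱼ)/(xᵢ - xⱼ)

L_0(-1.4) = (-1.4 - (-2))/(-4 - (-2)) × (-1.4 - 0)/(-4 - 0) × (-1.4 - 2)/(-4 - 2) = -0.059500
L_1(-1.4) = (-1.4 - (-4))/(-2 - (-4)) × (-1.4 - 0)/(-2 - 0) × (-1.4 - 2)/(-2 - 2) = 0.773500
L_2(-1.4) = (-1.4 - (-4))/(0 - (-4)) × (-1.4 - (-2))/(0 - (-2)) × (-1.4 - 2)/(0 - 2) = 0.331500
L_3(-1.4) = (-1.4 - (-4))/(2 - (-4)) × (-1.4 - (-2))/(2 - (-2)) × (-1.4 - 0)/(2 - 0) = -0.045500

P(-1.4) = (-7)×L_0(-1.4) + 13×L_1(-1.4) + (-2)×L_2(-1.4) + 15×L_3(-1.4)
P(-1.4) = 9.126500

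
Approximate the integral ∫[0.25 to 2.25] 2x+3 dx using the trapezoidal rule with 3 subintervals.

f(x) = 2x+3
a = 0.25, b = 2.25, n = 3
h = (b - a)/n = 0.666667

Trapezoidal rule: (h/2)[f(x₀) + 2f(x₁) + 2f(x₂) + ... + f(xₙ)]

x_0 = 0.2500, f(x_0) = 3.500000, coefficient = 1
x_1 = 0.9167, f(x_1) = 4.833333, coefficient = 2
x_2 = 1.5833, f(x_2) = 6.166667, coefficient = 2
x_3 = 2.2500, f(x_3) = 7.500000, coefficient = 1

I ≈ (0.666667/2) × 33.000000 = 11.000000
Exact value: 11.000000
Error: 0.000000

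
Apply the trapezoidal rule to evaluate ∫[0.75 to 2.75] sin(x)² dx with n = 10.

f(x) = sin(x)²
a = 0.75, b = 2.75, n = 10
h = (b - a)/n = 0.200000

Trapezoidal rule: (h/2)[f(x₀) + 2f(x₁) + 2f(x₂) + ... + f(xₙ)]

x_0 = 0.7500, f(x_0) = 0.464631, coefficient = 1
x_1 = 0.9500, f(x_1) = 0.661645, coefficient = 2
x_2 = 1.1500, f(x_2) = 0.833138, coefficient = 2
x_3 = 1.3500, f(x_3) = 0.952036, coefficient = 2
x_4 = 1.5500, f(x_4) = 0.999568, coefficient = 2
x_5 = 1.7500, f(x_5) = 0.968228, coefficient = 2
x_6 = 1.9500, f(x_6) = 0.862966, coefficient = 2
x_7 = 2.1500, f(x_7) = 0.700400, coefficient = 2
x_8 = 2.3500, f(x_8) = 0.506194, coefficient = 2
x_9 = 2.5500, f(x_9) = 0.311011, coefficient = 2
x_10 = 2.7500, f(x_10) = 0.145665, coefficient = 1

I ≈ (0.200000/2) × 14.200668 = 1.420067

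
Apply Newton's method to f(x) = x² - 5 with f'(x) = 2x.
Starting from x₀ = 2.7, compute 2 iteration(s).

f(x) = x² - 5
f'(x) = 2x
x₀ = 2.7

Newton-Raphson formula: x_{n+1} = x_n - f(x_n)/f'(x_n)

Iteration 1:
  f(2.700000) = 2.290000
  f'(2.700000) = 5.400000
  x_1 = 2.700000 - 2.290000/5.400000 = 2.275926
Iteration 2:
  f(2.275926) = 0.179839
  f'(2.275926) = 4.551852
  x_2 = 2.275926 - 0.179839/4.551852 = 2.236417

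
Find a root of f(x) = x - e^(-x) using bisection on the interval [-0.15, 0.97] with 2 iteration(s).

f(x) = x - e^(-x)
Initial interval: [-0.15, 0.97]

Iteration 1:
  c_1 = (-0.150000 + 0.970000)/2 = 0.410000
  f(c_1) = f(0.410000) = -0.253650
  f(a) × f(c) ≥ 0, new interval: [0.410000, 0.970000]
Iteration 2:
  c_2 = (0.410000 + 0.970000)/2 = 0.690000
  f(c_2) = f(0.690000) = 0.188424
  f(a) × f(c) < 0, new interval: [0.410000, 0.690000]

After 2 iteration(s), the approximation is c_2 = 0.690000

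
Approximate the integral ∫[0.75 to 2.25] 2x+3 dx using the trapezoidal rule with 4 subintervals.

f(x) = 2x+3
a = 0.75, b = 2.25, n = 4
h = (b - a)/n = 0.375000

Trapezoidal rule: (h/2)[f(x₀) + 2f(x₁) + 2f(x₂) + ... + f(xₙ)]

x_0 = 0.7500, f(x_0) = 4.500000, coefficient = 1
x_1 = 1.1250, f(x_1) = 5.250000, coefficient = 2
x_2 = 1.5000, f(x_2) = 6.000000, coefficient = 2
x_3 = 1.8750, f(x_3) = 6.750000, coefficient = 2
x_4 = 2.2500, f(x_4) = 7.500000, coefficient = 1

I ≈ (0.375000/2) × 48.000000 = 9.000000
Exact value: 9.000000
Error: 0.000000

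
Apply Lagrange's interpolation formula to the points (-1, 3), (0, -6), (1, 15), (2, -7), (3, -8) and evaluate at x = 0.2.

Lagrange interpolation formula:
P(x) = Σ yᵢ × Lᵢ(x)
where Lᵢ(x) = Π_{j≠i} (x - xⱼ)/(xᵢ - xⱼ)

L_0(0.2) = (0.2 - 0)/(-1 - 0) × (0.2 - 1)/(-1 - 1) × (0.2 - 2)/(-1 - 2) × (0.2 - 3)/(-1 - 3) = -0.033600
L_1(0.2) = (0.2 - (-1))/(0 - (-1)) × (0.2 - 1)/(0 - 1) × (0.2 - 2)/(0 - 2) × (0.2 - 3)/(0 - 3) = 0.806400
L_2(0.2) = (0.2 - (-1))/(1 - (-1)) × (0.2 - 0)/(1 - 0) × (0.2 - 2)/(1 - 2) × (0.2 - 3)/(1 - 3) = 0.302400
L_3(0.2) = (0.2 - (-1))/(2 - (-1)) × (0.2 - 0)/(2 - 0) × (0.2 - 1)/(2 - 1) × (0.2 - 3)/(2 - 3) = -0.089600
L_4(0.2) = (0.2 - (-1))/(3 - (-1)) × (0.2 - 0)/(3 - 0) × (0.2 - 1)/(3 - 1) × (0.2 - 2)/(3 - 2) = 0.014400

P(0.2) = 3×L_0(0.2) + (-6)×L_1(0.2) + 15×L_2(0.2) + (-7)×L_3(0.2) + (-8)×L_4(0.2)
P(0.2) = 0.108800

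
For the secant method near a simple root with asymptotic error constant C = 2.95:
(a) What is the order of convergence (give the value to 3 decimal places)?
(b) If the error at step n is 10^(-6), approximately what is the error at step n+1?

(a) Secant method has superlinear convergence with order φ = (1+√5)/2 ≈ 1.618.
    This means |e_{n+1}| ≈ C|e_n|^1.618.

(b) With |e_n| = 10^(-6) and C = 2.95:
    |e_{n+1}| ≈ 2.95 × (10^(-6))^1.618 = 2.95 × 10^(-9.71)

(a) ≈ 1.618 (golden ratio); (b) |e_{n+1}| ≈ 5.776e-10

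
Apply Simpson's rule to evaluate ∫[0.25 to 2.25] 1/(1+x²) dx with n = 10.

f(x) = 1/(1+x²)
a = 0.25, b = 2.25, n = 10
h = (b - a)/n = 0.200000

Simpson's rule: (h/3)[f(x₀) + 4f(x₁) + 2f(x₂) + ... + f(xₙ)]

x_0 = 0.2500, f(x_0) = 0.941176, coefficient = 1
x_1 = 0.4500, f(x_1) = 0.831601, coefficient = 4
x_2 = 0.6500, f(x_2) = 0.702988, coefficient = 2
x_3 = 0.8500, f(x_3) = 0.580552, coefficient = 4
x_4 = 1.0500, f(x_4) = 0.475624, coefficient = 2
x_5 = 1.2500, f(x_5) = 0.390244, coefficient = 4
x_6 = 1.4500, f(x_6) = 0.322321, coefficient = 2
x_7 = 1.6500, f(x_7) = 0.268637, coefficient = 4
x_8 = 1.8500, f(x_8) = 0.226116, coefficient = 2
x_9 = 2.0500, f(x_9) = 0.192215, coefficient = 4
x_10 = 2.2500, f(x_10) = 0.164948, coefficient = 1

I ≈ (0.200000/3) × 13.613216 = 0.907548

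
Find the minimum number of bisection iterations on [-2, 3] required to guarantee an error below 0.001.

We need (b-a)/2^n ≤ 0.001
(3 - (-2))/2^n ≤ 0.001
5/2^n ≤ 0.001
2^n ≥ 5000
n ≥ log₂(5000) = 12.29
n ≥ 13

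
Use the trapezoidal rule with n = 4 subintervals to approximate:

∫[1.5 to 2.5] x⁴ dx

f(x) = x⁴
a = 1.5, b = 2.5, n = 4
h = (b - a)/n = 0.250000

Trapezoidal rule: (h/2)[f(x₀) + 2f(x₁) + 2f(x₂) + ... + f(xₙ)]

x_0 = 1.5000, f(x_0) = 5.062500, coefficient = 1
x_1 = 1.7500, f(x_1) = 9.378906, coefficient = 2
x_2 = 2.0000, f(x_2) = 16.000000, coefficient = 2
x_3 = 2.2500, f(x_3) = 25.628906, coefficient = 2
x_4 = 2.5000, f(x_4) = 39.062500, coefficient = 1

I ≈ (0.250000/2) × 146.140625 = 18.267578
Exact value: 18.012500
Error: 0.255078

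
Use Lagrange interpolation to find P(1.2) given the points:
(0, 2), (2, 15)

Lagrange interpolation formula:
P(x) = Σ yᵢ × Lᵢ(x)
where Lᵢ(x) = Π_{j≠i} (x - xⱼ)/(xᵢ - xⱼ)

L_0(1.2) = (1.2 - 2)/(0 - 2) = 0.400000
L_1(1.2) = (1.2 - 0)/(2 - 0) = 0.600000

P(1.2) = 2×L_0(1.2) + 15×L_1(1.2)
P(1.2) = 9.800000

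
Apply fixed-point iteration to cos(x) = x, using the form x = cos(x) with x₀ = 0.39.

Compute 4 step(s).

Equation: cos(x) = x
Fixed-point form: x = cos(x)
x₀ = 0.39

x_1 = g(0.390000) = 0.924909
x_2 = g(0.924909) = 0.601907
x_3 = g(0.601907) = 0.824257
x_4 = g(0.824257) = 0.679102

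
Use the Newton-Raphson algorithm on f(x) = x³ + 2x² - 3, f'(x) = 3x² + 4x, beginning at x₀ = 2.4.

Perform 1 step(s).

f(x) = x³ + 2x² - 3
f'(x) = 3x² + 4x
x₀ = 2.4

Newton-Raphson formula: x_{n+1} = x_n - f(x_n)/f'(x_n)

Iteration 1:
  f(2.400000) = 22.344000
  f'(2.400000) = 26.880000
  x_1 = 2.400000 - 22.344000/26.880000 = 1.568750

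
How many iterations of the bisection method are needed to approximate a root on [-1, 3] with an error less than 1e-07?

We need (b-a)/2^n ≤ 1e-07
(3 - (-1))/2^n ≤ 1e-07
4/2^n ≤ 1e-07
2^n ≥ 40000000
n ≥ log₂(40000000) = 25.25
n ≥ 26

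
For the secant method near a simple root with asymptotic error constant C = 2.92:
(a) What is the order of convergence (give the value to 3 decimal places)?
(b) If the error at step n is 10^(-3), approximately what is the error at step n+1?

(a) Secant method has superlinear convergence with order φ = (1+√5)/2 ≈ 1.618.
    This means |e_{n+1}| ≈ C|e_n|^1.618.

(b) With |e_n| = 10^(-3) and C = 2.92:
    |e_{n+1}| ≈ 2.92 × (10^(-3))^1.618 = 2.92 × 10^(-4.85)

(a) ≈ 1.618 (golden ratio); (b) |e_{n+1}| ≈ 4.086e-05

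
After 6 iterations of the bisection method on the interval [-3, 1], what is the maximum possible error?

Bisection error bound: |error| ≤ (b-a)/2^n
|error| ≤ (1 - (-3))/2^6 = 4/2^6
|error| ≤ 0.0625000000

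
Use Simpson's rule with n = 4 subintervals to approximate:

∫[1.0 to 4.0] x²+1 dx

f(x) = x²+1
a = 1.0, b = 4.0, n = 4
h = (b - a)/n = 0.750000

Simpson's rule: (h/3)[f(x₀) + 4f(x₁) + 2f(x₂) + ... + f(xₙ)]

x_0 = 1.0000, f(x_0) = 2.000000, coefficient = 1
x_1 = 1.7500, f(x_1) = 4.062500, coefficient = 4
x_2 = 2.5000, f(x_2) = 7.250000, coefficient = 2
x_3 = 3.2500, f(x_3) = 11.562500, coefficient = 4
x_4 = 4.0000, f(x_4) = 17.000000, coefficient = 1

I ≈ (0.750000/3) × 96.000000 = 24.000000
Exact value: 24.000000
Error: 0.000000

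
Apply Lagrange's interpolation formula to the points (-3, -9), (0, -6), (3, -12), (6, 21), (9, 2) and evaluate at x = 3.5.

Lagrange interpolation formula:
P(x) = Σ yᵢ × Lᵢ(x)
where Lᵢ(x) = Π_{j≠i} (x - xⱼ)/(xᵢ - xⱼ)

L_0(3.5) = (3.5 - 0)/(-3 - 0) × (3.5 - 3)/(-3 - 3) × (3.5 - 6)/(-3 - 6) × (3.5 - 9)/(-3 - 9) = 0.012378
L_1(3.5) = (3.5 - (-3))/(0 - (-3)) × (3.5 - 3)/(0 - 3) × (3.5 - 6)/(0 - 6) × (3.5 - 9)/(0 - 9) = -0.091950
L_2(3.5) = (3.5 - (-3))/(3 - (-3)) × (3.5 - 0)/(3 - 0) × (3.5 - 6)/(3 - 6) × (3.5 - 9)/(3 - 9) = 0.965471
L_3(3.5) = (3.5 - (-3))/(6 - (-3)) × (3.5 - 0)/(6 - 0) × (3.5 - 3)/(6 - 3) × (3.5 - 9)/(6 - 9) = 0.128729
L_4(3.5) = (3.5 - (-3))/(9 - (-3)) × (3.5 - 0)/(9 - 0) × (3.5 - 3)/(9 - 3) × (3.5 - 6)/(9 - 6) = -0.014628

P(3.5) = (-9)×L_0(3.5) + (-6)×L_1(3.5) + (-12)×L_2(3.5) + 21×L_3(3.5) + 2×L_4(3.5)
P(3.5) = -8.471290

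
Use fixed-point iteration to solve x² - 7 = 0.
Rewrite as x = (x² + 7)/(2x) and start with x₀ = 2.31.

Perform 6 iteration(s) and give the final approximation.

Equation: x² - 7 = 0
Fixed-point form: x = (x² + 7)/(2x)
x₀ = 2.31

x_1 = g(2.310000) = 2.670152
x_2 = g(2.670152) = 2.645863
x_3 = g(2.645863) = 2.645751
x_4 = g(2.645751) = 2.645751
x_5 = g(2.645751) = 2.645751
x_6 = g(2.645751) = 2.645751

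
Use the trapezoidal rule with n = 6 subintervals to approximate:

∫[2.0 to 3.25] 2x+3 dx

f(x) = 2x+3
a = 2.0, b = 3.25, n = 6
h = (b - a)/n = 0.208333

Trapezoidal rule: (h/2)[f(x₀) + 2f(x₁) + 2f(x₂) + ... + f(xₙ)]

x_0 = 2.0000, f(x_0) = 7.000000, coefficient = 1
x_1 = 2.2083, f(x_1) = 7.416667, coefficient = 2
x_2 = 2.4167, f(x_2) = 7.833333, coefficient = 2
x_3 = 2.6250, f(x_3) = 8.250000, coefficient = 2
x_4 = 2.8333, f(x_4) = 8.666667, coefficient = 2
x_5 = 3.0417, f(x_5) = 9.083333, coefficient = 2
x_6 = 3.2500, f(x_6) = 9.500000, coefficient = 1

I ≈ (0.208333/2) × 99.000000 = 10.312500
Exact value: 10.312500
Error: 0.000000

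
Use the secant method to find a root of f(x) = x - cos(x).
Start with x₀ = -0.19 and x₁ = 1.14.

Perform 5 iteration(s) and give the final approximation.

f(x) = x - cos(x)
x₀ = -0.19, x₁ = 1.14

Secant formula: x_{n+1} = x_n - f(x_n)(x_n - x_{n-1})/(f(x_n) - f(x_{n-1}))

Iteration 1:
  f(-0.190000) = -1.172004
  f(1.140000) = 0.722405
  x_2 = 1.140000 - 0.722405×(1.140000 - (-0.190000))/(0.722405 - (-1.172004))
       = 0.632824
Iteration 2:
  f(1.140000) = 0.722405
  f(0.632824) = -0.173537
  x_3 = 0.632824 - (-0.173537)×(0.632824 - 1.140000)/(-0.173537 - 0.722405)
       = 0.731060
Iteration 3:
  f(0.632824) = -0.173537
  f(0.731060) = -0.013407
  x_4 = 0.731060 - (-0.013407)×(0.731060 - 0.632824)/(-0.013407 - (-0.173537))
       = 0.739285
Iteration 4:
  f(0.731060) = -0.013407
  f(0.739285) = 0.000334
  x_5 = 0.739285 - 0.000334×(0.739285 - 0.731060)/(0.000334 - (-0.013407))
       = 0.739085
Iteration 5:
  f(0.739285) = 0.000334
  f(0.739085) = -0.000001
  x_6 = 0.739085 - (-0.000001)×(0.739085 - 0.739285)/(-0.000001 - 0.000334)
       = 0.739085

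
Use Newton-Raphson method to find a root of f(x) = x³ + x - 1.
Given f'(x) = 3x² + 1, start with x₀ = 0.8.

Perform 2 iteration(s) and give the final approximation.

f(x) = x³ + x - 1
f'(x) = 3x² + 1
x₀ = 0.8

Newton-Raphson formula: x_{n+1} = x_n - f(x_n)/f'(x_n)

Iteration 1:
  f(0.800000) = 0.312000
  f'(0.800000) = 2.920000
  x_1 = 0.800000 - 0.312000/2.920000 = 0.693151
Iteration 2:
  f(0.693151) = 0.026180
  f'(0.693151) = 2.441374
  x_2 = 0.693151 - 0.026180/2.441374 = 0.682427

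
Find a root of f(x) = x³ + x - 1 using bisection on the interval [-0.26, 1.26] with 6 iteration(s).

f(x) = x³ + x - 1
Initial interval: [-0.26, 1.26]

Iteration 1:
  c_1 = (-0.260000 + 1.260000)/2 = 0.500000
  f(c_1) = f(0.500000) = -0.375000
  f(a) × f(c) ≥ 0, new interval: [0.500000, 1.260000]
Iteration 2:
  c_2 = (0.500000 + 1.260000)/2 = 0.880000
  f(c_2) = f(0.880000) = 0.561472
  f(a) × f(c) < 0, new interval: [0.500000, 0.880000]
Iteration 3:
  c_3 = (0.500000 + 0.880000)/2 = 0.690000
  f(c_3) = f(0.690000) = 0.018509
  f(a) × f(c) < 0, new interval: [0.500000, 0.690000]
Iteration 4:
  c_4 = (0.500000 + 0.690000)/2 = 0.595000
  f(c_4) = f(0.595000) = -0.194355
  f(a) × f(c) ≥ 0, new interval: [0.595000, 0.690000]
Iteration 5:
  c_5 = (0.595000 + 0.690000)/2 = 0.642500
  f(c_5) = f(0.642500) = -0.092272
  f(a) × f(c) ≥ 0, new interval: [0.642500, 0.690000]
Iteration 6:
  c_6 = (0.642500 + 0.690000)/2 = 0.666250
  f(c_6) = f(0.666250) = -0.038009
  f(a) × f(c) ≥ 0, new interval: [0.666250, 0.690000]

After 6 iteration(s), the approximation is c_6 = 0.666250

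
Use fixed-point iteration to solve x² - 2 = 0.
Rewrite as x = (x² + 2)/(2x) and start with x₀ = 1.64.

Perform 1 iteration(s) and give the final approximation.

Equation: x² - 2 = 0
Fixed-point form: x = (x² + 2)/(2x)
x₀ = 1.64

x_1 = g(1.640000) = 1.429756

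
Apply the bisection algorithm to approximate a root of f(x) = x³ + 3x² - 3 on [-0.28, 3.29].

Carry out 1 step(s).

f(x) = x³ + 3x² - 3
Initial interval: [-0.28, 3.29]

Iteration 1:
  c_1 = (-0.280000 + 3.290000)/2 = 1.505000
  f(c_1) = f(1.505000) = 7.203938
  f(a) × f(c) < 0, new interval: [-0.280000, 1.505000]

After 1 iteration(s), the approximation is c_1 = 1.505000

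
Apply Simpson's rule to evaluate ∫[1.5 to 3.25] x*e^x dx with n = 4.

f(x) = x*e^x
a = 1.5, b = 3.25, n = 4
h = (b - a)/n = 0.437500

Simpson's rule: (h/3)[f(x₀) + 4f(x₁) + 2f(x₂) + ... + f(xₙ)]

x_0 = 1.5000, f(x_0) = 6.722534, coefficient = 1
x_1 = 1.9375, f(x_1) = 13.448916, coefficient = 4
x_2 = 2.3750, f(x_2) = 25.533656, coefficient = 2
x_3 = 2.8125, f(x_3) = 46.832330, coefficient = 4
x_4 = 3.2500, f(x_4) = 83.818605, coefficient = 1

I ≈ (0.437500/3) × 382.733432 = 55.815292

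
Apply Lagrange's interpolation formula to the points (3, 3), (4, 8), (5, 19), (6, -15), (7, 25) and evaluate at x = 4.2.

Lagrange interpolation formula:
P(x) = Σ yᵢ × Lᵢ(x)
where Lᵢ(x) = Π_{j≠i} (x - xⱼ)/(xᵢ - xⱼ)

L_0(4.2) = (4.2 - 4)/(3 - 4) × (4.2 - 5)/(3 - 5) × (4.2 - 6)/(3 - 6) × (4.2 - 7)/(3 - 7) = -0.033600
L_1(4.2) = (4.2 - 3)/(4 - 3) × (4.2 - 5)/(4 - 5) × (4.2 - 6)/(4 - 6) × (4.2 - 7)/(4 - 7) = 0.806400
L_2(4.2) = (4.2 - 3)/(5 - 3) × (4.2 - 4)/(5 - 4) × (4.2 - 6)/(5 - 6) × (4.2 - 7)/(5 - 7) = 0.302400
L_3(4.2) = (4.2 - 3)/(6 - 3) × (4.2 - 4)/(6 - 4) × (4.2 - 5)/(6 - 5) × (4.2 - 7)/(6 - 7) = -0.089600
L_4(4.2) = (4.2 - 3)/(7 - 3) × (4.2 - 4)/(7 - 4) × (4.2 - 5)/(7 - 5) × (4.2 - 6)/(7 - 6) = 0.014400

P(4.2) = 3×L_0(4.2) + 8×L_1(4.2) + 19×L_2(4.2) + (-15)×L_3(4.2) + 25×L_4(4.2)
P(4.2) = 13.800000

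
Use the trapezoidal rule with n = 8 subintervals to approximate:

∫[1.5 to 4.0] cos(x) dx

f(x) = cos(x)
a = 1.5, b = 4.0, n = 8
h = (b - a)/n = 0.312500

Trapezoidal rule: (h/2)[f(x₀) + 2f(x₁) + 2f(x₂) + ... + f(xₙ)]

x_0 = 1.5000, f(x_0) = 0.070737, coefficient = 1
x_1 = 1.8125, f(x_1) = -0.239357, coefficient = 2
x_2 = 2.1250, f(x_2) = -0.526266, coefficient = 2
x_3 = 2.4375, f(x_3) = -0.762199, coefficient = 2
x_4 = 2.7500, f(x_4) = -0.924302, coefficient = 2
x_5 = 3.0625, f(x_5) = -0.996874, coefficient = 2
x_6 = 3.3750, f(x_6) = -0.972884, coefficient = 2
x_7 = 3.6875, f(x_7) = -0.854657, coefficient = 2
x_8 = 4.0000, f(x_8) = -0.653644, coefficient = 1

I ≈ (0.312500/2) × -11.135985 = -1.739998
Exact value: -1.754297
Error: 0.014300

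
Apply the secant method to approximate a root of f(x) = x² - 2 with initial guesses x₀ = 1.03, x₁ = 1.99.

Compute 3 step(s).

f(x) = x² - 2
x₀ = 1.03, x₁ = 1.99

Secant formula: x_{n+1} = x_n - f(x_n)(x_n - x_{n-1})/(f(x_n) - f(x_{n-1}))

Iteration 1:
  f(1.030000) = -0.939100
  f(1.990000) = 1.960100
  x_2 = 1.990000 - 1.960100×(1.990000 - 1.030000)/(1.960100 - (-0.939100))
       = 1.340960
Iteration 2:
  f(1.990000) = 1.960100
  f(1.340960) = -0.201826
  x_3 = 1.340960 - (-0.201826)×(1.340960 - 1.990000)/(-0.201826 - 1.960100)
       = 1.401551
Iteration 3:
  f(1.340960) = -0.201826
  f(1.401551) = -0.035655
  x_4 = 1.401551 - (-0.035655)×(1.401551 - 1.340960)/(-0.035655 - (-0.201826))
       = 1.414552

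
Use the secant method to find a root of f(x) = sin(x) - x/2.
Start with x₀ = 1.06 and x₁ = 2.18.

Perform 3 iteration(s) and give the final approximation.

f(x) = sin(x) - x/2
x₀ = 1.06, x₁ = 2.18

Secant formula: x_{n+1} = x_n - f(x_n)(x_n - x_{n-1})/(f(x_n) - f(x_{n-1}))

Iteration 1:
  f(1.060000) = 0.342355
  f(2.180000) = -0.269896
  x_2 = 2.180000 - (-0.269896)×(2.180000 - 1.060000)/(-0.269896 - 0.342355)
       = 1.686276
Iteration 2:
  f(2.180000) = -0.269896
  f(1.686276) = 0.150202
  x_3 = 1.686276 - 0.150202×(1.686276 - 2.180000)/(0.150202 - (-0.269896))
       = 1.862802
Iteration 3:
  f(1.686276) = 0.150202
  f(1.862802) = 0.026268
  x_4 = 1.862802 - 0.026268×(1.862802 - 1.686276)/(0.026268 - 0.150202)
       = 1.900216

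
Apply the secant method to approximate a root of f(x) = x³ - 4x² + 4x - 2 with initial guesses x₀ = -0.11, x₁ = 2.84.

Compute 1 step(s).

f(x) = x³ - 4x² + 4x - 2
x₀ = -0.11, x₁ = 2.84

Secant formula: x_{n+1} = x_n - f(x_n)(x_n - x_{n-1})/(f(x_n) - f(x_{n-1}))

Iteration 1:
  f(-0.110000) = -2.489731
  f(2.840000) = 0.003904
  x_2 = 2.840000 - 0.003904×(2.840000 - (-0.110000))/(0.003904 - (-2.489731))
       = 2.835382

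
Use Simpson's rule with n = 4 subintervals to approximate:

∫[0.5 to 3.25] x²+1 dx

f(x) = x²+1
a = 0.5, b = 3.25, n = 4
h = (b - a)/n = 0.687500

Simpson's rule: (h/3)[f(x₀) + 4f(x₁) + 2f(x₂) + ... + f(xₙ)]

x_0 = 0.5000, f(x_0) = 1.250000, coefficient = 1
x_1 = 1.1875, f(x_1) = 2.410156, coefficient = 4
x_2 = 1.8750, f(x_2) = 4.515625, coefficient = 2
x_3 = 2.5625, f(x_3) = 7.566406, coefficient = 4
x_4 = 3.2500, f(x_4) = 11.562500, coefficient = 1

I ≈ (0.687500/3) × 61.750000 = 14.151042
Exact value: 14.151042
Error: 0.000000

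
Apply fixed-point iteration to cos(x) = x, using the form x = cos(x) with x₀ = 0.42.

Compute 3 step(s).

Equation: cos(x) = x
Fixed-point form: x = cos(x)
x₀ = 0.42

x_1 = g(0.420000) = 0.913089
x_2 = g(0.913089) = 0.611304
x_3 = g(0.611304) = 0.818900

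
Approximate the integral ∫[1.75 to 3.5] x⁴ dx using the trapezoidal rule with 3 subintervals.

f(x) = x⁴
a = 1.75, b = 3.5, n = 3
h = (b - a)/n = 0.583333

Trapezoidal rule: (h/2)[f(x₀) + 2f(x₁) + 2f(x₂) + ... + f(xₙ)]

x_0 = 1.7500, f(x_0) = 9.378906, coefficient = 1
x_1 = 2.3333, f(x_1) = 29.641975, coefficient = 2
x_2 = 2.9167, f(x_2) = 72.368104, coefficient = 2
x_3 = 3.5000, f(x_3) = 150.062500, coefficient = 1

I ≈ (0.583333/2) × 363.461564 = 106.009623
Exact value: 101.761133
Error: 4.248490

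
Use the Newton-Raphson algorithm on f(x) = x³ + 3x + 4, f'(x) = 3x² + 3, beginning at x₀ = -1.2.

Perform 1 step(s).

f(x) = x³ + 3x + 4
f'(x) = 3x² + 3
x₀ = -1.2

Newton-Raphson formula: x_{n+1} = x_n - f(x_n)/f'(x_n)

Iteration 1:
  f(-1.200000) = -1.328000
  f'(-1.200000) = 7.320000
  x_1 = -1.200000 - (-1.328000)/7.320000 = -1.018579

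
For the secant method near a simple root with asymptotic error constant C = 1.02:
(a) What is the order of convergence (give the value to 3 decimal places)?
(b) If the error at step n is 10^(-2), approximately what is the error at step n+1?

(a) Secant method has superlinear convergence with order φ = (1+√5)/2 ≈ 1.618.
    This means |e_{n+1}| ≈ C|e_n|^1.618.

(b) With |e_n| = 10^(-2) and C = 1.02:
    |e_{n+1}| ≈ 1.02 × (10^(-2))^1.618 = 1.02 × 10^(-3.24)

(a) ≈ 1.618 (golden ratio); (b) |e_{n+1}| ≈ 5.923e-04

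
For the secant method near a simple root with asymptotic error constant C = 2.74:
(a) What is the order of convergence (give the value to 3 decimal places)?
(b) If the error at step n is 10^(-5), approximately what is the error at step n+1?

(a) Secant method has superlinear convergence with order φ = (1+√5)/2 ≈ 1.618.
    This means |e_{n+1}| ≈ C|e_n|^1.618.

(b) With |e_n| = 10^(-5) and C = 2.74:
    |e_{n+1}| ≈ 2.74 × (10^(-5))^1.618 = 2.74 × 10^(-8.09)

(a) ≈ 1.618 (golden ratio); (b) |e_{n+1}| ≈ 2.226e-08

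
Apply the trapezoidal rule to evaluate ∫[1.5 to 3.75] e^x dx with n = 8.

f(x) = e^x
a = 1.5, b = 3.75, n = 8
h = (b - a)/n = 0.281250

Trapezoidal rule: (h/2)[f(x₀) + 2f(x₁) + 2f(x₂) + ... + f(xₙ)]

x_0 = 1.5000, f(x_0) = 4.481689, coefficient = 1
x_1 = 1.7812, f(x_1) = 5.937273, coefficient = 2
x_2 = 2.0625, f(x_2) = 7.865609, coefficient = 2
x_3 = 2.3438, f(x_3) = 10.420239, coefficient = 2
x_4 = 2.6250, f(x_4) = 13.804574, coefficient = 2
x_5 = 2.9062, f(x_5) = 18.288089, coefficient = 2
x_6 = 3.1875, f(x_6) = 24.227782, coefficient = 2
x_7 = 3.4688, f(x_7) = 32.096597, coefficient = 2
x_8 = 3.7500, f(x_8) = 42.521082, coefficient = 1

I ≈ (0.281250/2) × 272.283100 = 38.289811
Exact value: 38.039393
Error: 0.250418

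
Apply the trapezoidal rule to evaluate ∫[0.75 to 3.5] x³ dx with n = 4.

f(x) = x³
a = 0.75, b = 3.5, n = 4
h = (b - a)/n = 0.687500

Trapezoidal rule: (h/2)[f(x₀) + 2f(x₁) + 2f(x₂) + ... + f(xₙ)]

x_0 = 0.7500, f(x_0) = 0.421875, coefficient = 1
x_1 = 1.4375, f(x_1) = 2.970459, coefficient = 2
x_2 = 2.1250, f(x_2) = 9.595703, coefficient = 2
x_3 = 2.8125, f(x_3) = 22.247314, coefficient = 2
x_4 = 3.5000, f(x_4) = 42.875000, coefficient = 1

I ≈ (0.687500/2) × 112.923828 = 38.817566
Exact value: 37.436523
Error: 1.381042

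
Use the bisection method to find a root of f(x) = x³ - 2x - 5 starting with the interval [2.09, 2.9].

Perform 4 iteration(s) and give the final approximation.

f(x) = x³ - 2x - 5
Initial interval: [2.09, 2.9]

Iteration 1:
  c_1 = (2.090000 + 2.900000)/2 = 2.495000
  f(c_1) = f(2.495000) = 5.541437
  f(a) × f(c) < 0, new interval: [2.090000, 2.495000]
Iteration 2:
  c_2 = (2.090000 + 2.495000)/2 = 2.292500
  f(c_2) = f(2.292500) = 2.463363
  f(a) × f(c) < 0, new interval: [2.090000, 2.292500]
Iteration 3:
  c_3 = (2.090000 + 2.292500)/2 = 2.191250
  f(c_3) = f(2.191250) = 1.138955
  f(a) × f(c) < 0, new interval: [2.090000, 2.191250]
Iteration 4:
  c_4 = (2.090000 + 2.191250)/2 = 2.140625
  f(c_4) = f(2.140625) = 0.527683
  f(a) × f(c) < 0, new interval: [2.090000, 2.140625]

After 4 iteration(s), the approximation is c_4 = 2.140625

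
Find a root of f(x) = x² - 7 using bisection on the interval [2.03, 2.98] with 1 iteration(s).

f(x) = x² - 7
Initial interval: [2.03, 2.98]

Iteration 1:
  c_1 = (2.030000 + 2.980000)/2 = 2.505000
  f(c_1) = f(2.505000) = -0.724975
  f(a) × f(c) ≥ 0, new interval: [2.505000, 2.980000]

After 1 iteration(s), the approximation is c_1 = 2.505000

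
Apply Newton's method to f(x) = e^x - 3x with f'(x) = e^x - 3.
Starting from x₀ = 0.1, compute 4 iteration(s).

f(x) = e^x - 3x
f'(x) = e^x - 3
x₀ = 0.1

Newton-Raphson formula: x_{n+1} = x_n - f(x_n)/f'(x_n)

Iteration 1:
  f(0.100000) = 0.805171
  f'(0.100000) = -1.894829
  x_1 = 0.100000 - 0.805171/(-1.894829) = 0.524931
Iteration 2:
  f(0.524931) = 0.115550
  f'(0.524931) = -1.309658
  x_2 = 0.524931 - 0.115550/(-1.309658) = 0.613160
Iteration 3:
  f(0.613160) = 0.006777
  f'(0.613160) = -1.153745
  x_3 = 0.613160 - 0.006777/(-1.153745) = 0.619033
Iteration 4:
  f(0.619033) = 0.000032
  f'(0.619033) = -1.142868
  x_4 = 0.619033 - 0.000032/(-1.142868) = 0.619061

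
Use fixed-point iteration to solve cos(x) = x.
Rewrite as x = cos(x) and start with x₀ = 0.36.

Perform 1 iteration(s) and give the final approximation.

Equation: cos(x) = x
Fixed-point form: x = cos(x)
x₀ = 0.36

x_1 = g(0.360000) = 0.935897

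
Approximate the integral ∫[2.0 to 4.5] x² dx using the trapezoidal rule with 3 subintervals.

f(x) = x²
a = 2.0, b = 4.5, n = 3
h = (b - a)/n = 0.833333

Trapezoidal rule: (h/2)[f(x₀) + 2f(x₁) + 2f(x₂) + ... + f(xₙ)]

x_0 = 2.0000, f(x_0) = 4.000000, coefficient = 1
x_1 = 2.8333, f(x_1) = 8.027778, coefficient = 2
x_2 = 3.6667, f(x_2) = 13.444444, coefficient = 2
x_3 = 4.5000, f(x_3) = 20.250000, coefficient = 1

I ≈ (0.833333/2) × 67.194444 = 27.997685
Exact value: 27.708333
Error: 0.289352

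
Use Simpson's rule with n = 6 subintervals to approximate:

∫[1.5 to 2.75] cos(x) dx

f(x) = cos(x)
a = 1.5, b = 2.75, n = 6
h = (b - a)/n = 0.208333

Simpson's rule: (h/3)[f(x₀) + 4f(x₁) + 2f(x₂) + ... + f(xₙ)]

x_0 = 1.5000, f(x_0) = 0.070737, coefficient = 1
x_1 = 1.7083, f(x_1) = -0.137104, coefficient = 4
x_2 = 1.9167, f(x_2) = -0.339016, coefficient = 2
x_3 = 2.1250, f(x_3) = -0.526266, coefficient = 4
x_4 = 2.3333, f(x_4) = -0.690758, coefficient = 2
x_5 = 2.5417, f(x_5) = -0.825377, coefficient = 4
x_6 = 2.7500, f(x_6) = -0.924302, coefficient = 1

I ≈ (0.208333/3) × -8.868103 = -0.615840
Exact value: -0.615834
Error: 0.000006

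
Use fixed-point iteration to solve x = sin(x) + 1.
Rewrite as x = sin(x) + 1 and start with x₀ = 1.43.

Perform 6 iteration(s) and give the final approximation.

Equation: x = sin(x) + 1
Fixed-point form: x = sin(x) + 1
x₀ = 1.43

x_1 = g(1.430000) = 1.990105
x_2 = g(1.990105) = 1.913371
x_3 = g(1.913371) = 1.941893
x_4 = g(1.941893) = 1.931930
x_5 = g(1.931930) = 1.935497
x_6 = g(1.935497) = 1.934231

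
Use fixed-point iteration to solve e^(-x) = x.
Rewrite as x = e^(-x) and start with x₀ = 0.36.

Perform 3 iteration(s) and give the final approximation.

Equation: e^(-x) = x
Fixed-point form: x = e^(-x)
x₀ = 0.36

x_1 = g(0.360000) = 0.697676
x_2 = g(0.697676) = 0.497741
x_3 = g(0.497741) = 0.607903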